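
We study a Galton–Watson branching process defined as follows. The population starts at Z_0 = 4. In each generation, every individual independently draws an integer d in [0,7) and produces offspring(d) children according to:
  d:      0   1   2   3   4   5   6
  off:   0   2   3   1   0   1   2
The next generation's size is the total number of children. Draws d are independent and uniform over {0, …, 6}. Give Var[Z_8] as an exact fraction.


18545099832529920/33232930569601

Outcome values over d=0..6: [0, 2, 3, 1, 0, 1, 2]
Σy = 9, Σy² = 19, M = 7
μ = 9/7 = 9/7,  σ² = 19/7 − (9/7)² = 52/49
V_0 = 0, E_0 = 4
V_1 = 52/49·E_0 + (9/7)²·V_0 = 208/49;  E_1 = 36/7
V_2 = 52/49·E_1 + (9/7)²·V_1 = 29952/2401;  E_2 = 324/49
V_3 = 52/49·E_2 + (9/7)²·V_2 = 3251664/117649;  E_3 = 2916/343
V_4 = 52/49·E_3 + (9/7)²·V_3 = 315394560/5764801;  E_4 = 26244/2401
V_5 = 52/49·E_4 + (9/7)²·V_4 = 28823575248/282475249;  E_5 = 236196/16807
V_6 = 52/49·E_5 + (9/7)²·V_5 = 2541136396032/13841287201;  E_6 = 2125764/117649
V_7 = 52/49·E_6 + (9/7)²·V_6 = 218836936538064/678223072849;  E_7 = 19131876/823543
V_8 = 52/49·E_7 + (9/7)²·V_7 = 18545099832529920/33232930569601;  E_8 = 172186884/5764801


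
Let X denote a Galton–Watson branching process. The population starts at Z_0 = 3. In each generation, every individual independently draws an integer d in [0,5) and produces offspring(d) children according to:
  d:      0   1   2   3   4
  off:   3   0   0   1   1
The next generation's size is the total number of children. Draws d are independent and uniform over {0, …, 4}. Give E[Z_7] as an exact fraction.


3

Outcome values over d=0..4: [3, 0, 0, 1, 1]
Σy = 5, Σy² = 11, M = 5
μ = 5/5 = 1,  σ² = 11/5 − (1)² = 6/5
E[Z_0] = 3
E[Z_1] = 1·E[Z_0] = 3
E[Z_2] = 1·E[Z_1] = 3
E[Z_3] = 1·E[Z_2] = 3
E[Z_4] = 1·E[Z_3] = 3
E[Z_5] = 1·E[Z_4] = 3
E[Z_6] = 1·E[Z_5] = 3
E[Z_7] = 1·E[Z_6] = 3


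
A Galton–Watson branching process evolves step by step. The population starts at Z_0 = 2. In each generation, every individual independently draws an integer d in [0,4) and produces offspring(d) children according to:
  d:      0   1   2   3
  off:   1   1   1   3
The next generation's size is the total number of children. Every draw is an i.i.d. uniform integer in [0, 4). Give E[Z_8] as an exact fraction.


6561/128

Outcome values over d=0..3: [1, 1, 1, 3]
Σy = 6, Σy² = 12, M = 4
μ = 6/4 = 3/2,  σ² = 12/4 − (3/2)² = 3/4
E[Z_0] = 2
E[Z_1] = 3/2·E[Z_0] = 3
E[Z_2] = 3/2·E[Z_1] = 9/2
E[Z_3] = 3/2·E[Z_2] = 27/4
E[Z_4] = 3/2·E[Z_3] = 81/8
E[Z_5] = 3/2·E[Z_4] = 243/16
E[Z_6] = 3/2·E[Z_5] = 729/32
E[Z_7] = 3/2·E[Z_6] = 2187/64
E[Z_8] = 3/2·E[Z_7] = 6561/128


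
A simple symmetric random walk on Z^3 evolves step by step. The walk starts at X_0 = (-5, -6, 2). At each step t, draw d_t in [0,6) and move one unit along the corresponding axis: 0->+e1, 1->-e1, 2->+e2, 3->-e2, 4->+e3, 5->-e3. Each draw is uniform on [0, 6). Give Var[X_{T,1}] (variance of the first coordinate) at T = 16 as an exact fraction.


Outcome values over d=0..5: [1, -1, 0, 0, 0, 0]
Σy = 0, Σy² = 2, M = 6
μ = 0/6 = 0,  σ² = 2/6 − (0)² = 1/3
Independent increments: Var[X_16] = 16·σ² = 16·(1/3) = 16/3

16/3


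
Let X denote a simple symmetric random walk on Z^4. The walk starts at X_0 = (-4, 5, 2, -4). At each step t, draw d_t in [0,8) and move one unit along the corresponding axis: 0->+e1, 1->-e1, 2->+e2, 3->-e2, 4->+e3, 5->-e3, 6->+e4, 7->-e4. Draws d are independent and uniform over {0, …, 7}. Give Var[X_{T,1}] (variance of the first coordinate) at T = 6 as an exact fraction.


3/2

Outcome values over d=0..7: [1, -1, 0, 0, 0, 0, 0, 0]
Σy = 0, Σy² = 2, M = 8
μ = 0/8 = 0,  σ² = 2/8 − (0)² = 1/4
Independent increments: Var[X_6] = 6·σ² = 6·(1/4) = 3/2


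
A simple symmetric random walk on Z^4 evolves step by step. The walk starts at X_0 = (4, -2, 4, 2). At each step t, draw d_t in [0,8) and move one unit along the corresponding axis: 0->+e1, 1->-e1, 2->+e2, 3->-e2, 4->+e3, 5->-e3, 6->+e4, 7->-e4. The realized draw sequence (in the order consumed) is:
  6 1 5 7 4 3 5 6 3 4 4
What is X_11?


(3, -4, 5, 3)

t=0: X=(4, -2, 4, 2), d=6 → +e4, X_1=(4, -2, 4, 3)
t=1: X=(4, -2, 4, 3), d=1 → -e1, X_2=(3, -2, 4, 3)
t=2: X=(3, -2, 4, 3), d=5 → -e3, X_3=(3, -2, 3, 3)
t=3: X=(3, -2, 3, 3), d=7 → -e4, X_4=(3, -2, 3, 2)
t=4: X=(3, -2, 3, 2), d=4 → +e3, X_5=(3, -2, 4, 2)
t=5: X=(3, -2, 4, 2), d=3 → -e2, X_6=(3, -3, 4, 2)
t=6: X=(3, -3, 4, 2), d=5 → -e3, X_7=(3, -3, 3, 2)
t=7: X=(3, -3, 3, 2), d=6 → +e4, X_8=(3, -3, 3, 3)
t=8: X=(3, -3, 3, 3), d=3 → -e2, X_9=(3, -4, 3, 3)
t=9: X=(3, -4, 3, 3), d=4 → +e3, X_10=(3, -4, 4, 3)
t=10: X=(3, -4, 4, 3), d=4 → +e3, X_11=(3, -4, 5, 3)


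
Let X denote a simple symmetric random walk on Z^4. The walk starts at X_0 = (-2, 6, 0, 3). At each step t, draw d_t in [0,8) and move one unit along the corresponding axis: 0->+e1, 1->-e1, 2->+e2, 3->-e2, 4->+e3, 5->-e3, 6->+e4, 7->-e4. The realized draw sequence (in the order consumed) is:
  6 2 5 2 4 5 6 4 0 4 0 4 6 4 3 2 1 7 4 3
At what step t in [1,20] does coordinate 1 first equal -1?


t=0: X=(-2, 6, 0, 3), d=6 → +e4, X_1=(-2, 6, 0, 4)
t=1: X=(-2, 6, 0, 4), d=2 → +e2, X_2=(-2, 7, 0, 4)
t=2: X=(-2, 7, 0, 4), d=5 → -e3, X_3=(-2, 7, -1, 4)
t=3: X=(-2, 7, -1, 4), d=2 → +e2, X_4=(-2, 8, -1, 4)
t=4: X=(-2, 8, -1, 4), d=4 → +e3, X_5=(-2, 8, 0, 4)
t=5: X=(-2, 8, 0, 4), d=5 → -e3, X_6=(-2, 8, -1, 4)
t=6: X=(-2, 8, -1, 4), d=6 → +e4, X_7=(-2, 8, -1, 5)
t=7: X=(-2, 8, -1, 5), d=4 → +e3, X_8=(-2, 8, 0, 5)
t=8: X=(-2, 8, 0, 5), d=0 → +e1, X_9=(-1, 8, 0, 5)
t=9: X=(-1, 8, 0, 5), d=4 → +e3, X_10=(-1, 8, 1, 5)
t=10: X=(-1, 8, 1, 5), d=0 → +e1, X_11=(0, 8, 1, 5)
t=11: X=(0, 8, 1, 5), d=4 → +e3, X_12=(0, 8, 2, 5)
t=12: X=(0, 8, 2, 5), d=6 → +e4, X_13=(0, 8, 2, 6)
t=13: X=(0, 8, 2, 6), d=4 → +e3, X_14=(0, 8, 3, 6)
t=14: X=(0, 8, 3, 6), d=3 → -e2, X_15=(0, 7, 3, 6)
t=15: X=(0, 7, 3, 6), d=2 → +e2, X_16=(0, 8, 3, 6)
t=16: X=(0, 8, 3, 6), d=1 → -e1, X_17=(-1, 8, 3, 6)
t=17: X=(-1, 8, 3, 6), d=7 → -e4, X_18=(-1, 8, 3, 5)
t=18: X=(-1, 8, 3, 5), d=4 → +e3, X_19=(-1, 8, 4, 5)
t=19: X=(-1, 8, 4, 5), d=3 → -e2, X_20=(-1, 7, 4, 5)

9


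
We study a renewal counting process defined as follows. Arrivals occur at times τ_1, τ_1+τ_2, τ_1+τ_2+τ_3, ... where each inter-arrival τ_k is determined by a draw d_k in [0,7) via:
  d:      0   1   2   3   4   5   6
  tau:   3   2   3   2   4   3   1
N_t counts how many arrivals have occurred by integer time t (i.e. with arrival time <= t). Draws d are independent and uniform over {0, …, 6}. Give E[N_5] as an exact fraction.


28190/16807

Inter-arrival values over d=0..6: [3, 2, 3, 2, 4, 3, 1]
Each d has probability 1/7, so the pmf of τ is: f(1) = 1/7, f(2) = 2/7, f(3) = 3/7, f(4) = 1/7
Renewal equation for m(n) = E[N_n]: condition on τ_1 = k (if k <= n, one arrival plus a fresh copy on the remaining n−k steps): m(n) = F(n) + Σ_{k<=n} f(k)·m(n−k), where F(n) = P(τ <= n) and m(0) = 0
m(1) = F(1) = 1/7
m(2) = F(2) + f(1)·m(1) = 3/7 + 1/7·1/7 = 22/49
m(3) = F(3) + f(1)·m(2) + f(2)·m(1) = 6/7 + 1/7·22/49 + 2/7·1/7 = 330/343
m(4) = F(4) + f(1)·m(3) + f(2)·m(2) + f(3)·m(1) = 1 + 1/7·330/343 + 2/7·22/49 + 3/7·1/7 = 3186/2401
m(5) = F(5) + f(1)·m(4) + f(2)·m(3) + f(3)·m(2) + f(4)·m(1) = 1 + 1/7·3186/2401 + 2/7·330/343 + 3/7·22/49 + 1/7·1/7 = 28190/16807
E[N_5] = m(5) = 28190/16807


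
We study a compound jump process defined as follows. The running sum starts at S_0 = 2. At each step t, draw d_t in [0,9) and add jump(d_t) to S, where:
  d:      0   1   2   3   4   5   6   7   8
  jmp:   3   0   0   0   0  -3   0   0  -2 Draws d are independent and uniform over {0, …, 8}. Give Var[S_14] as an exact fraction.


2716/81

Outcome values over d=0..8: [3, 0, 0, 0, 0, -3, 0, 0, -2]
Σy = -2, Σy² = 22, M = 9
μ = -2/9 = -2/9,  σ² = 22/9 − (-2/9)² = 194/81
Independent increments: Var[S_14] = 14·σ² = 14·(194/81) = 2716/81


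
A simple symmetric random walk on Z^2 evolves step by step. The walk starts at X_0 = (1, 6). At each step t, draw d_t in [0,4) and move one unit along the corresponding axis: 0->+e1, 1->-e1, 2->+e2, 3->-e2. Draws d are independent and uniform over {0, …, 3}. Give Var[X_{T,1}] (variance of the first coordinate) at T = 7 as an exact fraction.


Outcome values over d=0..3: [1, -1, 0, 0]
Σy = 0, Σy² = 2, M = 4
μ = 0/4 = 0,  σ² = 2/4 − (0)² = 1/2
Independent increments: Var[X_7] = 7·σ² = 7·(1/2) = 7/2

7/2


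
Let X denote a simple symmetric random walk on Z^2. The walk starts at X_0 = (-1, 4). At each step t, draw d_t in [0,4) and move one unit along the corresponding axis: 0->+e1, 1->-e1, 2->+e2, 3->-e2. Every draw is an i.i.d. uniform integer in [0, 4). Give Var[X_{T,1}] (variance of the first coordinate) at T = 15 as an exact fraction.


Outcome values over d=0..3: [1, -1, 0, 0]
Σy = 0, Σy² = 2, M = 4
μ = 0/4 = 0,  σ² = 2/4 − (0)² = 1/2
Independent increments: Var[X_15] = 15·σ² = 15·(1/2) = 15/2

15/2


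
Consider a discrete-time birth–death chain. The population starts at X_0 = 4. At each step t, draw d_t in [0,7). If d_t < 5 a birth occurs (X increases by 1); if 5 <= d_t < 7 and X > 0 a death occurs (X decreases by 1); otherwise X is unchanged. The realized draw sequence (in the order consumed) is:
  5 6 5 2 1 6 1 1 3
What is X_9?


5

t=0: X=4, d=5 → death, X_1=3
t=1: X=3, d=6 → death, X_2=2
t=2: X=2, d=5 → death, X_3=1
t=3: X=1, d=2 → birth, X_4=2
t=4: X=2, d=1 → birth, X_5=3
t=5: X=3, d=6 → death, X_6=2
t=6: X=2, d=1 → birth, X_7=3
t=7: X=3, d=1 → birth, X_8=4
t=8: X=4, d=3 → birth, X_9=5


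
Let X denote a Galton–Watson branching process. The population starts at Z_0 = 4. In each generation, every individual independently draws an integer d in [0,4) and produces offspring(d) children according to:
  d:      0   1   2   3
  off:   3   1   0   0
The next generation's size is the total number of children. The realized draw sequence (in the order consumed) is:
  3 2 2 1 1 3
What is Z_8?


gen 0: Z_0=4, draws=[3, 2, 2, 1], offspring=[0, 0, 0, 1], Z_1=1
gen 1: Z_1=1, draws=[1], offspring=[1], Z_2=1
gen 2: Z_2=1, draws=[3], offspring=[0], Z_3=0
gen 3: Z_3=0, draws=[], offspring=[], Z_4=0
gen 4: Z_4=0, draws=[], offspring=[], Z_5=0
gen 5: Z_5=0, draws=[], offspring=[], Z_6=0
gen 6: Z_6=0, draws=[], offspring=[], Z_7=0
gen 7: Z_7=0, draws=[], offspring=[], Z_8=0

0


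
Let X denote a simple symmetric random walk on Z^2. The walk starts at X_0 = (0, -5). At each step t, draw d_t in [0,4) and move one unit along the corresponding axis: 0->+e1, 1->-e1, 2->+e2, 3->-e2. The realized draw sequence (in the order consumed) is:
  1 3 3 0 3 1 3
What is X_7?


(-1, -9)

t=0: X=(0, -5), d=1 → -e1, X_1=(-1, -5)
t=1: X=(-1, -5), d=3 → -e2, X_2=(-1, -6)
t=2: X=(-1, -6), d=3 → -e2, X_3=(-1, -7)
t=3: X=(-1, -7), d=0 → +e1, X_4=(0, -7)
t=4: X=(0, -7), d=3 → -e2, X_5=(0, -8)
t=5: X=(0, -8), d=1 → -e1, X_6=(-1, -8)
t=6: X=(-1, -8), d=3 → -e2, X_7=(-1, -9)


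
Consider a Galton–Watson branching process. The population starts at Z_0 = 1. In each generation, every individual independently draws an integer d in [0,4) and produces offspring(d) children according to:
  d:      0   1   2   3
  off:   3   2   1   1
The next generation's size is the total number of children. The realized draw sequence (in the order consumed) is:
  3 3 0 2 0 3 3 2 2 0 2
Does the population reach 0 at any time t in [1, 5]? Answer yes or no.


no

gen 0: Z_0=1, draws=[3], offspring=[1], Z_1=1
gen 1: Z_1=1, draws=[3], offspring=[1], Z_2=1
gen 2: Z_2=1, draws=[0], offspring=[3], Z_3=3
gen 3: Z_3=3, draws=[2, 0, 3], offspring=[1, 3, 1], Z_4=5
gen 4: Z_4=5, draws=[3, 2, 2, 0, 2], offspring=[1, 1, 1, 3, 1], Z_5=7


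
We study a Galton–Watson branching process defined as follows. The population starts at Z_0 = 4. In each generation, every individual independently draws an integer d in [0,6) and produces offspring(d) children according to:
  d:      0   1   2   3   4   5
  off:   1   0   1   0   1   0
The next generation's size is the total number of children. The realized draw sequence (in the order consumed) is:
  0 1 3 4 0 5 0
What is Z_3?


gen 0: Z_0=4, draws=[0, 1, 3, 4], offspring=[1, 0, 0, 1], Z_1=2
gen 1: Z_1=2, draws=[0, 5], offspring=[1, 0], Z_2=1
gen 2: Z_2=1, draws=[0], offspring=[1], Z_3=1

1


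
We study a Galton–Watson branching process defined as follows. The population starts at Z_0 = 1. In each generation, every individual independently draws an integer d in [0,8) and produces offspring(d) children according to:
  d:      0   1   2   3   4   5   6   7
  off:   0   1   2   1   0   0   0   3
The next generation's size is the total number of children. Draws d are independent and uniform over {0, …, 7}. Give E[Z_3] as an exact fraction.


Outcome values over d=0..7: [0, 1, 2, 1, 0, 0, 0, 3]
Σy = 7, Σy² = 15, M = 8
μ = 7/8 = 7/8,  σ² = 15/8 − (7/8)² = 71/64
E[Z_0] = 1
E[Z_1] = 7/8·E[Z_0] = 7/8
E[Z_2] = 7/8·E[Z_1] = 49/64
E[Z_3] = 7/8·E[Z_2] = 343/512

343/512


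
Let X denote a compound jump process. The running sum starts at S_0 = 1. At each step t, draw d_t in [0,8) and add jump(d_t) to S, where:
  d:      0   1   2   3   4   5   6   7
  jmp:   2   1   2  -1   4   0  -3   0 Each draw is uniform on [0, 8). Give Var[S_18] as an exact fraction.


2295/32

Outcome values over d=0..7: [2, 1, 2, -1, 4, 0, -3, 0]
Σy = 5, Σy² = 35, M = 8
μ = 5/8 = 5/8,  σ² = 35/8 − (5/8)² = 255/64
Independent increments: Var[S_18] = 18·σ² = 18·(255/64) = 2295/32


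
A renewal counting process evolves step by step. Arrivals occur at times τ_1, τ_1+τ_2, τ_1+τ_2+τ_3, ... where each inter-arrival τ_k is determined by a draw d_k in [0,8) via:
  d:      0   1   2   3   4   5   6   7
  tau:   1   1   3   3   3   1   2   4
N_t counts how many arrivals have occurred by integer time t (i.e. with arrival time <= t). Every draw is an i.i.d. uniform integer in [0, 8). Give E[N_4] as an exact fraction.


Inter-arrival values over d=0..7: [1, 1, 3, 3, 3, 1, 2, 4]
Each d has probability 1/8, so the pmf of τ is: f(1) = 3/8, f(2) = 1/8, f(3) = 3/8, f(4) = 1/8
Renewal equation for m(n) = E[N_n]: condition on τ_1 = k (if k <= n, one arrival plus a fresh copy on the remaining n−k steps): m(n) = F(n) + Σ_{k<=n} f(k)·m(n−k), where F(n) = P(τ <= n) and m(0) = 0
m(1) = F(1) = 3/8
m(2) = F(2) + f(1)·m(1) = 1/2 + 3/8·3/8 = 41/64
m(3) = F(3) + f(1)·m(2) + f(2)·m(1) = 7/8 + 3/8·41/64 + 1/8·3/8 = 595/512
m(4) = F(4) + f(1)·m(3) + f(2)·m(2) + f(3)·m(1) = 1 + 3/8·595/512 + 1/8·41/64 + 3/8·3/8 = 6785/4096
E[N_4] = m(4) = 6785/4096

6785/4096


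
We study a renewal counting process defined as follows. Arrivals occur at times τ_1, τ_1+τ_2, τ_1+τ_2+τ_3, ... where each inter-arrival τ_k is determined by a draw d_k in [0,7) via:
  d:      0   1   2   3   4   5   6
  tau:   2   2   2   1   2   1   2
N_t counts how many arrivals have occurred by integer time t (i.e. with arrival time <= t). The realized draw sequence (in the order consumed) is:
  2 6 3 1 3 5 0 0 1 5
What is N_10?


draw d_1=2: τ_1=2, arrival time A_1=2
draw d_2=6: τ_2=2, arrival time A_2=4
draw d_3=3: τ_3=1, arrival time A_3=5
draw d_4=1: τ_4=2, arrival time A_4=7
draw d_5=3: τ_5=1, arrival time A_5=8
draw d_6=5: τ_6=1, arrival time A_6=9
draw d_7=0: τ_7=2, arrival time A_7=11
draw d_8=0: τ_8=2, arrival time A_8=13
draw d_9=1: τ_9=2, arrival time A_9=15
draw d_10=5: τ_10=1, arrival time A_10=16
N_t over t=0..10: 0:0 1:0 2:1 3:1 4:2 5:3 6:3 7:4 8:5 9:6 10:6

6


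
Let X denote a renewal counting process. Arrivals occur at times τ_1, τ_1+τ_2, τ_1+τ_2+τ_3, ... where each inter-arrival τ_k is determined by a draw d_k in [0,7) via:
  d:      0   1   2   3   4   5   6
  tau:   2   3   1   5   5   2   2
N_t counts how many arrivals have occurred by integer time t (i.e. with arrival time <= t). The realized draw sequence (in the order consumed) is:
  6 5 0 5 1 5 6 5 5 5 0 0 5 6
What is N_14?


6

draw d_1=6: τ_1=2, arrival time A_1=2
draw d_2=5: τ_2=2, arrival time A_2=4
draw d_3=0: τ_3=2, arrival time A_3=6
draw d_4=5: τ_4=2, arrival time A_4=8
draw d_5=1: τ_5=3, arrival time A_5=11
draw d_6=5: τ_6=2, arrival time A_6=13
draw d_7=6: τ_7=2, arrival time A_7=15
draw d_8=5: τ_8=2, arrival time A_8=17
draw d_9=5: τ_9=2, arrival time A_9=19
draw d_10=5: τ_10=2, arrival time A_10=21
draw d_11=0: τ_11=2, arrival time A_11=23
draw d_12=0: τ_12=2, arrival time A_12=25
draw d_13=5: τ_13=2, arrival time A_13=27
draw d_14=6: τ_14=2, arrival time A_14=29
N_t over t=0..14: 0:0 1:0 2:1 3:1 4:2 5:2 6:3 7:3 8:4 9:4 10:4 11:5 12:5 13:6 14:6


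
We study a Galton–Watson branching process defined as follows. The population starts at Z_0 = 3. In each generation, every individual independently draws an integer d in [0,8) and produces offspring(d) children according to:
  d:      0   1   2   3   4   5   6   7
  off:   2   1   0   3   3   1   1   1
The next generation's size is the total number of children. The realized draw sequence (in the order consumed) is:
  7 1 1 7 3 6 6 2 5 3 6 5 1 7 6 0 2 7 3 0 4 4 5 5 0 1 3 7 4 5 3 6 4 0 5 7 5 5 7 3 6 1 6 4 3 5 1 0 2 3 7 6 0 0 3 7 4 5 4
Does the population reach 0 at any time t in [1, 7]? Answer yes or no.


no

gen 0: Z_0=3, draws=[7, 1, 1], offspring=[1, 1, 1], Z_1=3
gen 1: Z_1=3, draws=[7, 3, 6], offspring=[1, 3, 1], Z_2=5
gen 2: Z_2=5, draws=[6, 2, 5, 3, 6], offspring=[1, 0, 1, 3, 1], Z_3=6
gen 3: Z_3=6, draws=[5, 1, 7, 6, 0, 2], offspring=[1, 1, 1, 1, 2, 0], Z_4=6
gen 4: Z_4=6, draws=[7, 3, 0, 4, 4, 5], offspring=[1, 3, 2, 3, 3, 1], Z_5=13
gen 5: Z_5=13, draws=[5, 0, 1, 3, 7, 4, 5, 3, 6, 4, 0, 5, 7], offspring=[1, 2, 1, 3, 1, 3, 1, 3, 1, 3, 2, 1, 1], Z_6=23
gen 6: Z_6=23, draws=[5, 5, 7, 3, 6, 1, 6, 4, 3, 5, 1, 0, 2, 3, 7, 6, 0, 0, 3, 7, 4, 5, 4], offspring=[1, 1, 1, 3, 1, 1, 1, 3, 3, 1, 1, 2, 0, 3, 1, 1, 2, 2, 3, 1, 3, 1, 3], Z_7=39


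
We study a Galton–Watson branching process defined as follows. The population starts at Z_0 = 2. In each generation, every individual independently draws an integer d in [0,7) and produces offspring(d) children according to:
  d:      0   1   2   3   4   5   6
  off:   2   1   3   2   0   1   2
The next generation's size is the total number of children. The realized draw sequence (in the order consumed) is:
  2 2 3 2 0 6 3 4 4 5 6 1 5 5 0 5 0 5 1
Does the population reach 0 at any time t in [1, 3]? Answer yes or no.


no

gen 0: Z_0=2, draws=[2, 2], offspring=[3, 3], Z_1=6
gen 1: Z_1=6, draws=[3, 2, 0, 6, 3, 4], offspring=[2, 3, 2, 2, 2, 0], Z_2=11
gen 2: Z_2=11, draws=[4, 5, 6, 1, 5, 5, 0, 5, 0, 5, 1], offspring=[0, 1, 2, 1, 1, 1, 2, 1, 2, 1, 1], Z_3=13


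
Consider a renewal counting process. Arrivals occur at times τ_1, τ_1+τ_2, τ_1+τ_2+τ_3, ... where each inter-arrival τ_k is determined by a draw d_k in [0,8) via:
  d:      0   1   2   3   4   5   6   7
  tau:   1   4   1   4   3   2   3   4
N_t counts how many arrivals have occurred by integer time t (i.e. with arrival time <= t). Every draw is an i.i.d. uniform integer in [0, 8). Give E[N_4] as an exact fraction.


335/256

Inter-arrival values over d=0..7: [1, 4, 1, 4, 3, 2, 3, 4]
Each d has probability 1/8, so the pmf of τ is: f(1) = 1/4, f(2) = 1/8, f(3) = 1/4, f(4) = 3/8
Renewal equation for m(n) = E[N_n]: condition on τ_1 = k (if k <= n, one arrival plus a fresh copy on the remaining n−k steps): m(n) = F(n) + Σ_{k<=n} f(k)·m(n−k), where F(n) = P(τ <= n) and m(0) = 0
m(1) = F(1) = 1/4
m(2) = F(2) + f(1)·m(1) = 3/8 + 1/4·1/4 = 7/16
m(3) = F(3) + f(1)·m(2) + f(2)·m(1) = 5/8 + 1/4·7/16 + 1/8·1/4 = 49/64
m(4) = F(4) + f(1)·m(3) + f(2)·m(2) + f(3)·m(1) = 1 + 1/4·49/64 + 1/8·7/16 + 1/4·1/4 = 335/256
E[N_4] = m(4) = 335/256


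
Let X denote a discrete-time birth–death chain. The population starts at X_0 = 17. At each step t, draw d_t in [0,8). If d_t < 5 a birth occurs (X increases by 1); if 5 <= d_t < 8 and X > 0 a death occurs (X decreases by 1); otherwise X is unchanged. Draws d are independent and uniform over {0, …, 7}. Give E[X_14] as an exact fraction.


41/2

X can drop by at most 1 per step and X_0 = 17 > T = 14, so X_t >= 17 − t >= 3 > 0 for every t <= 14: the floor at 0 (the 'and X > 0' condition) never binds. Hence X_14 = X_0 + Σ_{t<14} Y_t with i.i.d. increments Y_t = y(d_t) ∈ {+1, −1, 0}.
Outcome values over d=0..7: [1, 1, 1, 1, 1, -1, -1, -1]
Σy = 2, Σy² = 8, M = 8
μ = 2/8 = 1/4,  σ² = 8/8 − (1/4)² = 15/16
E[X_14] = 17 + 14·(1/4) = 41/2


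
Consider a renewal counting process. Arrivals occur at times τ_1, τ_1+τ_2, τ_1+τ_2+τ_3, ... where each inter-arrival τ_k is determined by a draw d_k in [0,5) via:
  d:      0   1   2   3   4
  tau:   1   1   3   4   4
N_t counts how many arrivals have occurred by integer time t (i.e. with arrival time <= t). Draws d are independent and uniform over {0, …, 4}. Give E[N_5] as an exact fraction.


5737/3125

Inter-arrival values over d=0..4: [1, 1, 3, 4, 4]
Each d has probability 1/5, so the pmf of τ is: f(1) = 2/5, f(3) = 1/5, f(4) = 2/5
Renewal equation for m(n) = E[N_n]: condition on τ_1 = k (if k <= n, one arrival plus a fresh copy on the remaining n−k steps): m(n) = F(n) + Σ_{k<=n} f(k)·m(n−k), where F(n) = P(τ <= n) and m(0) = 0
m(1) = F(1) = 2/5
m(2) = F(2) + f(1)·m(1) = 2/5 + 2/5·2/5 = 14/25
m(3) = F(3) + f(1)·m(2) = 3/5 + 2/5·14/25 = 103/125
m(4) = F(4) + f(1)·m(3) + f(3)·m(1) = 1 + 2/5·103/125 + 1/5·2/5 = 881/625
m(5) = F(5) + f(1)·m(4) + f(3)·m(2) + f(4)·m(1) = 1 + 2/5·881/625 + 1/5·14/25 + 2/5·2/5 = 5737/3125
E[N_5] = m(5) = 5737/3125


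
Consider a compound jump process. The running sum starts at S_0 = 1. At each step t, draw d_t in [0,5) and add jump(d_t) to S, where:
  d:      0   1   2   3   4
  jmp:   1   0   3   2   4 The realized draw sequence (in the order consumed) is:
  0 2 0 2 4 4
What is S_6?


t=0: S=1, d=0, jump=1, S_1=2
t=1: S=2, d=2, jump=3, S_2=5
t=2: S=5, d=0, jump=1, S_3=6
t=3: S=6, d=2, jump=3, S_4=9
t=4: S=9, d=4, jump=4, S_5=13
t=5: S=13, d=4, jump=4, S_6=17

17


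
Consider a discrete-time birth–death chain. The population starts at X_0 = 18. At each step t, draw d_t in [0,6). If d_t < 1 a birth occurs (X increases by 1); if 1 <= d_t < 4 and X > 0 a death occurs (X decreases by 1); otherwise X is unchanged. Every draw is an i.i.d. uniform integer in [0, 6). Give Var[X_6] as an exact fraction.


X can drop by at most 1 per step and X_0 = 18 > T = 6, so X_t >= 18 − t >= 12 > 0 for every t <= 6: the floor at 0 (the 'and X > 0' condition) never binds. Hence X_6 = X_0 + Σ_{t<6} Y_t with i.i.d. increments Y_t = y(d_t) ∈ {+1, −1, 0}.
Outcome values over d=0..5: [1, -1, -1, -1, 0, 0]
Σy = -2, Σy² = 4, M = 6
μ = -2/6 = -1/3,  σ² = 4/6 − (-1/3)² = 5/9
Independent increments: Var[X_6] = 6·σ² = 6·(5/9) = 10/3

10/3


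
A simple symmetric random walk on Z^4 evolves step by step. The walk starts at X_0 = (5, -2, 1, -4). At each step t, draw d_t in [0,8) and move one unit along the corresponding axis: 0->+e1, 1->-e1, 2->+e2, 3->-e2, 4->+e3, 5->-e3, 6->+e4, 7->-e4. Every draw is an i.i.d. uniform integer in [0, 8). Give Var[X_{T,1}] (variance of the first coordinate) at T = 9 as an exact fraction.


Outcome values over d=0..7: [1, -1, 0, 0, 0, 0, 0, 0]
Σy = 0, Σy² = 2, M = 8
μ = 0/8 = 0,  σ² = 2/8 − (0)² = 1/4
Independent increments: Var[X_9] = 9·σ² = 9·(1/4) = 9/4

9/4


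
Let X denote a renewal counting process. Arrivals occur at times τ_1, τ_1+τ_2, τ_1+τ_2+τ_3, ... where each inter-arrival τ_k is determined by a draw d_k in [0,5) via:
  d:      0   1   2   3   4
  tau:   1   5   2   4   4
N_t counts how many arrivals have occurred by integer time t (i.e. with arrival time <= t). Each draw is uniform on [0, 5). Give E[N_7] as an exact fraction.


149561/78125

Inter-arrival values over d=0..4: [1, 5, 2, 4, 4]
Each d has probability 1/5, so the pmf of τ is: f(1) = 1/5, f(2) = 1/5, f(4) = 2/5, f(5) = 1/5
Renewal equation for m(n) = E[N_n]: condition on τ_1 = k (if k <= n, one arrival plus a fresh copy on the remaining n−k steps): m(n) = F(n) + Σ_{k<=n} f(k)·m(n−k), where F(n) = P(τ <= n) and m(0) = 0
m(1) = F(1) = 1/5
m(2) = F(2) + f(1)·m(1) = 2/5 + 1/5·1/5 = 11/25
m(3) = F(3) + f(1)·m(2) + f(2)·m(1) = 2/5 + 1/5·11/25 + 1/5·1/5 = 66/125
m(4) = F(4) + f(1)·m(3) + f(2)·m(2) = 4/5 + 1/5·66/125 + 1/5·11/25 = 621/625
m(5) = F(5) + f(1)·m(4) + f(2)·m(3) + f(4)·m(1) = 1 + 1/5·621/625 + 1/5·66/125 + 2/5·1/5 = 4326/3125
m(6) = F(6) + f(1)·m(5) + f(2)·m(4) + f(4)·m(2) + f(5)·m(1) = 1 + 1/5·4326/3125 + 1/5·621/625 + 2/5·11/25 + 1/5·1/5 = 26431/15625
m(7) = F(7) + f(1)·m(6) + f(2)·m(5) + f(4)·m(3) + f(5)·m(2) = 1 + 1/5·26431/15625 + 1/5·4326/3125 + 2/5·66/125 + 1/5·11/25 = 149561/78125
E[N_7] = m(7) = 149561/78125


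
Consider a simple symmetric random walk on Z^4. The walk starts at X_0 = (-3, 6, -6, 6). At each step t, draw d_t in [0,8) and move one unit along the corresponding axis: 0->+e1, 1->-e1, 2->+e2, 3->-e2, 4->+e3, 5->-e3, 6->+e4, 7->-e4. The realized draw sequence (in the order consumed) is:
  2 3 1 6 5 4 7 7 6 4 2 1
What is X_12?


(-5, 7, -5, 6)

t=0: X=(-3, 6, -6, 6), d=2 → +e2, X_1=(-3, 7, -6, 6)
t=1: X=(-3, 7, -6, 6), d=3 → -e2, X_2=(-3, 6, -6, 6)
t=2: X=(-3, 6, -6, 6), d=1 → -e1, X_3=(-4, 6, -6, 6)
t=3: X=(-4, 6, -6, 6), d=6 → +e4, X_4=(-4, 6, -6, 7)
t=4: X=(-4, 6, -6, 7), d=5 → -e3, X_5=(-4, 6, -7, 7)
t=5: X=(-4, 6, -7, 7), d=4 → +e3, X_6=(-4, 6, -6, 7)
t=6: X=(-4, 6, -6, 7), d=7 → -e4, X_7=(-4, 6, -6, 6)
t=7: X=(-4, 6, -6, 6), d=7 → -e4, X_8=(-4, 6, -6, 5)
t=8: X=(-4, 6, -6, 5), d=6 → +e4, X_9=(-4, 6, -6, 6)
t=9: X=(-4, 6, -6, 6), d=4 → +e3, X_10=(-4, 6, -5, 6)
t=10: X=(-4, 6, -5, 6), d=2 → +e2, X_11=(-4, 7, -5, 6)
t=11: X=(-4, 7, -5, 6), d=1 → -e1, X_12=(-5, 7, -5, 6)


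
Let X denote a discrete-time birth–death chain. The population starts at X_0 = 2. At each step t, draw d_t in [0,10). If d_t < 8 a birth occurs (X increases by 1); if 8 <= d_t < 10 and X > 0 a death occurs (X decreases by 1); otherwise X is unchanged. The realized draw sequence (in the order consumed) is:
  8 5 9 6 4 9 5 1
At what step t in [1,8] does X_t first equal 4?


t=0: X=2, d=8 → death, X_1=1
t=1: X=1, d=5 → birth, X_2=2
t=2: X=2, d=9 → death, X_3=1
t=3: X=1, d=6 → birth, X_4=2
t=4: X=2, d=4 → birth, X_5=3
t=5: X=3, d=9 → death, X_6=2
t=6: X=2, d=5 → birth, X_7=3
t=7: X=3, d=1 → birth, X_8=4

8


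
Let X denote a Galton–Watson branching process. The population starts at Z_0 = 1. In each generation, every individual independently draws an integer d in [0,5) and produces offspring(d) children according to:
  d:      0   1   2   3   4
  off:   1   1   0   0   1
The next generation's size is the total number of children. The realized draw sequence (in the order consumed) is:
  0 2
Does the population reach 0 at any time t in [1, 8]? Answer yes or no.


gen 0: Z_0=1, draws=[0], offspring=[1], Z_1=1
gen 1: Z_1=1, draws=[2], offspring=[0], Z_2=0
gen 2: Z_2=0, draws=[], offspring=[], Z_3=0
gen 3: Z_3=0, draws=[], offspring=[], Z_4=0
gen 4: Z_4=0, draws=[], offspring=[], Z_5=0
gen 5: Z_5=0, draws=[], offspring=[], Z_6=0
gen 6: Z_6=0, draws=[], offspring=[], Z_7=0
gen 7: Z_7=0, draws=[], offspring=[], Z_8=0

yes


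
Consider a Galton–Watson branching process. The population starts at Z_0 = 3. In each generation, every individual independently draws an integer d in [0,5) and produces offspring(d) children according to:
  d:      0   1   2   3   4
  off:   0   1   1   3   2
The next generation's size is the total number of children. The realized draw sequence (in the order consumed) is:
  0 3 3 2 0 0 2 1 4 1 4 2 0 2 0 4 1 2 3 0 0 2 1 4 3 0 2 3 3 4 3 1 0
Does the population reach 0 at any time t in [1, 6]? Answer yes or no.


no

gen 0: Z_0=3, draws=[0, 3, 3], offspring=[0, 3, 3], Z_1=6
gen 1: Z_1=6, draws=[2, 0, 0, 2, 1, 4], offspring=[1, 0, 0, 1, 1, 2], Z_2=5
gen 2: Z_2=5, draws=[1, 4, 2, 0, 2], offspring=[1, 2, 1, 0, 1], Z_3=5
gen 3: Z_3=5, draws=[0, 4, 1, 2, 3], offspring=[0, 2, 1, 1, 3], Z_4=7
gen 4: Z_4=7, draws=[0, 0, 2, 1, 4, 3, 0], offspring=[0, 0, 1, 1, 2, 3, 0], Z_5=7
gen 5: Z_5=7, draws=[2, 3, 3, 4, 3, 1, 0], offspring=[1, 3, 3, 2, 3, 1, 0], Z_6=13


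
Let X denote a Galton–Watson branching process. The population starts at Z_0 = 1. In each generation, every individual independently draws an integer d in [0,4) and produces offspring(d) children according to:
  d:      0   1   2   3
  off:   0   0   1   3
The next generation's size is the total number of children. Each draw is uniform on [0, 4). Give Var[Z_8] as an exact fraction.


Outcome values over d=0..3: [0, 0, 1, 3]
Σy = 4, Σy² = 10, M = 4
μ = 4/4 = 1,  σ² = 10/4 − (1)² = 3/2
V_0 = 0, E_0 = 1
V_1 = 3/2·E_0 + (1)²·V_0 = 3/2;  E_1 = 1
V_2 = 3/2·E_1 + (1)²·V_1 = 3;  E_2 = 1
V_3 = 3/2·E_2 + (1)²·V_2 = 9/2;  E_3 = 1
V_4 = 3/2·E_3 + (1)²·V_3 = 6;  E_4 = 1
V_5 = 3/2·E_4 + (1)²·V_4 = 15/2;  E_5 = 1
V_6 = 3/2·E_5 + (1)²·V_5 = 9;  E_6 = 1
V_7 = 3/2·E_6 + (1)²·V_6 = 21/2;  E_7 = 1
V_8 = 3/2·E_7 + (1)²·V_7 = 12;  E_8 = 1

12


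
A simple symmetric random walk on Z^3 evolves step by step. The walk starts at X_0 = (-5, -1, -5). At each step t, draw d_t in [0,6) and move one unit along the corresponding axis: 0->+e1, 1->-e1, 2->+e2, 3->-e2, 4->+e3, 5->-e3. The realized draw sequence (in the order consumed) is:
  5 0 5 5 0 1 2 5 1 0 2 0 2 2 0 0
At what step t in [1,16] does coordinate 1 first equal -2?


15

t=0: X=(-5, -1, -5), d=5 → -e3, X_1=(-5, -1, -6)
t=1: X=(-5, -1, -6), d=0 → +e1, X_2=(-4, -1, -6)
t=2: X=(-4, -1, -6), d=5 → -e3, X_3=(-4, -1, -7)
t=3: X=(-4, -1, -7), d=5 → -e3, X_4=(-4, -1, -8)
t=4: X=(-4, -1, -8), d=0 → +e1, X_5=(-3, -1, -8)
t=5: X=(-3, -1, -8), d=1 → -e1, X_6=(-4, -1, -8)
t=6: X=(-4, -1, -8), d=2 → +e2, X_7=(-4, 0, -8)
t=7: X=(-4, 0, -8), d=5 → -e3, X_8=(-4, 0, -9)
t=8: X=(-4, 0, -9), d=1 → -e1, X_9=(-5, 0, -9)
t=9: X=(-5, 0, -9), d=0 → +e1, X_10=(-4, 0, -9)
t=10: X=(-4, 0, -9), d=2 → +e2, X_11=(-4, 1, -9)
t=11: X=(-4, 1, -9), d=0 → +e1, X_12=(-3, 1, -9)
t=12: X=(-3, 1, -9), d=2 → +e2, X_13=(-3, 2, -9)
t=13: X=(-3, 2, -9), d=2 → +e2, X_14=(-3, 3, -9)
t=14: X=(-3, 3, -9), d=0 → +e1, X_15=(-2, 3, -9)
t=15: X=(-2, 3, -9), d=0 → +e1, X_16=(-1, 3, -9)


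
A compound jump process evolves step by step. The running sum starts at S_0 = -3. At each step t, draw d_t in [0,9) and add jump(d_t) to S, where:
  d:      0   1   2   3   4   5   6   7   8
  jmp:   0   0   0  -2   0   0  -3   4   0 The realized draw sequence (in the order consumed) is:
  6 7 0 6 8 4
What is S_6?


-5

t=0: S=-3, d=6, jump=-3, S_1=-6
t=1: S=-6, d=7, jump=4, S_2=-2
t=2: S=-2, d=0, jump=0, S_3=-2
t=3: S=-2, d=6, jump=-3, S_4=-5
t=4: S=-5, d=8, jump=0, S_5=-5
t=5: S=-5, d=4, jump=0, S_6=-5


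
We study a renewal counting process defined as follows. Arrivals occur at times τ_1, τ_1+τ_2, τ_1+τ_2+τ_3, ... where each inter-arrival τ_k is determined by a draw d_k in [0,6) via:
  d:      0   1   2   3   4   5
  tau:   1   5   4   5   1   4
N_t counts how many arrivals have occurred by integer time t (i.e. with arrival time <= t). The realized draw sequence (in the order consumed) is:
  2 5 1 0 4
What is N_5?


draw d_1=2: τ_1=4, arrival time A_1=4
draw d_2=5: τ_2=4, arrival time A_2=8
draw d_3=1: τ_3=5, arrival time A_3=13
draw d_4=0: τ_4=1, arrival time A_4=14
draw d_5=4: τ_5=1, arrival time A_5=15
N_t over t=0..5: 0:0 1:0 2:0 3:0 4:1 5:1

1


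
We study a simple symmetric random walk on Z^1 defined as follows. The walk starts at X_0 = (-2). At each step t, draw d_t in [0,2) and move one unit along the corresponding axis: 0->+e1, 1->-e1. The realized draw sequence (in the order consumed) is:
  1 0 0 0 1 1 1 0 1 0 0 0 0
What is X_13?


t=0: X=(-2), d=1 → -e1, X_1=(-3)
t=1: X=(-3), d=0 → +e1, X_2=(-2)
t=2: X=(-2), d=0 → +e1, X_3=(-1)
t=3: X=(-1), d=0 → +e1, X_4=(0)
t=4: X=(0), d=1 → -e1, X_5=(-1)
t=5: X=(-1), d=1 → -e1, X_6=(-2)
t=6: X=(-2), d=1 → -e1, X_7=(-3)
t=7: X=(-3), d=0 → +e1, X_8=(-2)
t=8: X=(-2), d=1 → -e1, X_9=(-3)
t=9: X=(-3), d=0 → +e1, X_10=(-2)
t=10: X=(-2), d=0 → +e1, X_11=(-1)
t=11: X=(-1), d=0 → +e1, X_12=(0)
t=12: X=(0), d=0 → +e1, X_13=(1)

(1)


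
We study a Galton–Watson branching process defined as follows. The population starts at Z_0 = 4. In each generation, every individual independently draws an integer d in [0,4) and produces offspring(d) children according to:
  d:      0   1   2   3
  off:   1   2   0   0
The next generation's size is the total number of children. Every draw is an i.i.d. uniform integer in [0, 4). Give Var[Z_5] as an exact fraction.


Outcome values over d=0..3: [1, 2, 0, 0]
Σy = 3, Σy² = 5, M = 4
μ = 3/4 = 3/4,  σ² = 5/4 − (3/4)² = 11/16
V_0 = 0, E_0 = 4
V_1 = 11/16·E_0 + (3/4)²·V_0 = 11/4;  E_1 = 3
V_2 = 11/16·E_1 + (3/4)²·V_1 = 231/64;  E_2 = 9/4
V_3 = 11/16·E_2 + (3/4)²·V_2 = 3663/1024;  E_3 = 27/16
V_4 = 11/16·E_3 + (3/4)²·V_3 = 51975/16384;  E_4 = 81/64
V_5 = 11/16·E_4 + (3/4)²·V_4 = 695871/262144;  E_5 = 243/256

695871/262144


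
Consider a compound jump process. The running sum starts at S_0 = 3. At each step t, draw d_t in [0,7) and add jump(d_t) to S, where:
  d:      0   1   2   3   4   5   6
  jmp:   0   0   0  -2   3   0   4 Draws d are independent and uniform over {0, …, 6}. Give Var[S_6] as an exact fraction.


Outcome values over d=0..6: [0, 0, 0, -2, 3, 0, 4]
Σy = 5, Σy² = 29, M = 7
μ = 5/7 = 5/7,  σ² = 29/7 − (5/7)² = 178/49
Independent increments: Var[S_6] = 6·σ² = 6·(178/49) = 1068/49

1068/49


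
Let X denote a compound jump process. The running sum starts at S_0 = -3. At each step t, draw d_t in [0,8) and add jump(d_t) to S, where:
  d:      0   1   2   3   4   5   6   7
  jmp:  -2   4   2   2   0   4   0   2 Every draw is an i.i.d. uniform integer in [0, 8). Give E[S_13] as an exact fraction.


33/2

Outcome values over d=0..7: [-2, 4, 2, 2, 0, 4, 0, 2]
Σy = 12, Σy² = 48, M = 8
μ = 12/8 = 3/2,  σ² = 48/8 − (3/2)² = 15/4
E[S_13] = -3 + 13·(3/2) = 33/2


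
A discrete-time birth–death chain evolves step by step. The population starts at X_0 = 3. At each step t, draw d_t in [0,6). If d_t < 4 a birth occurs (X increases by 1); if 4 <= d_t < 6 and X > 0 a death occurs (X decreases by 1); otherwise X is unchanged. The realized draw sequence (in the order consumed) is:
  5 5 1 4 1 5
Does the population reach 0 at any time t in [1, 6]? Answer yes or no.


t=0: X=3, d=5 → death, X_1=2
t=1: X=2, d=5 → death, X_2=1
t=2: X=1, d=1 → birth, X_3=2
t=3: X=2, d=4 → death, X_4=1
t=4: X=1, d=1 → birth, X_5=2
t=5: X=2, d=5 → death, X_6=1

no


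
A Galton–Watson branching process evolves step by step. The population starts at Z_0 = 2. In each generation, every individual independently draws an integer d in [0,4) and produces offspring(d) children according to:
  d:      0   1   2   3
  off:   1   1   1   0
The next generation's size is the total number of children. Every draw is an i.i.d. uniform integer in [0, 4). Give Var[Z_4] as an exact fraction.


14175/32768

Outcome values over d=0..3: [1, 1, 1, 0]
Σy = 3, Σy² = 3, M = 4
μ = 3/4 = 3/4,  σ² = 3/4 − (3/4)² = 3/16
V_0 = 0, E_0 = 2
V_1 = 3/16·E_0 + (3/4)²·V_0 = 3/8;  E_1 = 3/2
V_2 = 3/16·E_1 + (3/4)²·V_1 = 63/128;  E_2 = 9/8
V_3 = 3/16·E_2 + (3/4)²·V_2 = 999/2048;  E_3 = 27/32
V_4 = 3/16·E_3 + (3/4)²·V_3 = 14175/32768;  E_4 = 81/128


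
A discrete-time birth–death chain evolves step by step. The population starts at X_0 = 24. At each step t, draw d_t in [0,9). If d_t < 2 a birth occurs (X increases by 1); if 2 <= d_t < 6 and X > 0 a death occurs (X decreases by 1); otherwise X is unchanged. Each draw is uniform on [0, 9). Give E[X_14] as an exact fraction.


188/9

X can drop by at most 1 per step and X_0 = 24 > T = 14, so X_t >= 24 − t >= 10 > 0 for every t <= 14: the floor at 0 (the 'and X > 0' condition) never binds. Hence X_14 = X_0 + Σ_{t<14} Y_t with i.i.d. increments Y_t = y(d_t) ∈ {+1, −1, 0}.
Outcome values over d=0..8: [1, 1, -1, -1, -1, -1, 0, 0, 0]
Σy = -2, Σy² = 6, M = 9
μ = -2/9 = -2/9,  σ² = 6/9 − (-2/9)² = 50/81
E[X_14] = 24 + 14·(-2/9) = 188/9


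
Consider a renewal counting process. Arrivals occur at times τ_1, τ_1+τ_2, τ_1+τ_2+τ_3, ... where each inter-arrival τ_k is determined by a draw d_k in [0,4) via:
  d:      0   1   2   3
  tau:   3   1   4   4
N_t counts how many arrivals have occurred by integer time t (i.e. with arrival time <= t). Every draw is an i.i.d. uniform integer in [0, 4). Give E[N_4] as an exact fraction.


Inter-arrival values over d=0..3: [3, 1, 4, 4]
Each d has probability 1/4, so the pmf of τ is: f(1) = 1/4, f(3) = 1/4, f(4) = 1/2
Renewal equation for m(n) = E[N_n]: condition on τ_1 = k (if k <= n, one arrival plus a fresh copy on the remaining n−k steps): m(n) = F(n) + Σ_{k<=n} f(k)·m(n−k), where F(n) = P(τ <= n) and m(0) = 0
m(1) = F(1) = 1/4
m(2) = F(2) + f(1)·m(1) = 1/4 + 1/4·1/4 = 5/16
m(3) = F(3) + f(1)·m(2) = 1/2 + 1/4·5/16 = 37/64
m(4) = F(4) + f(1)·m(3) + f(3)·m(1) = 1 + 1/4·37/64 + 1/4·1/4 = 309/256
E[N_4] = m(4) = 309/256

309/256


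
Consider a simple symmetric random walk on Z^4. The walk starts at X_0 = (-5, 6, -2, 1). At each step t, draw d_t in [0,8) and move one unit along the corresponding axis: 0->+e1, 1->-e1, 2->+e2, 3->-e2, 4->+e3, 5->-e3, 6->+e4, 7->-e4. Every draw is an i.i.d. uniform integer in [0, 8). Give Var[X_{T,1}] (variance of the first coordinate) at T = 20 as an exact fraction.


5

Outcome values over d=0..7: [1, -1, 0, 0, 0, 0, 0, 0]
Σy = 0, Σy² = 2, M = 8
μ = 0/8 = 0,  σ² = 2/8 − (0)² = 1/4
Independent increments: Var[X_20] = 20·σ² = 20·(1/4) = 5


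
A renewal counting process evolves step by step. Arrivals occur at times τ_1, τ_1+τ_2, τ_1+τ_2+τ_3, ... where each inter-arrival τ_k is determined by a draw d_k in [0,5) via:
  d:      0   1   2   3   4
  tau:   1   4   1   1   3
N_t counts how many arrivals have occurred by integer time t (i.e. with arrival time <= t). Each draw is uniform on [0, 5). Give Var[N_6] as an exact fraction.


Inter-arrival values over d=0..4: [1, 4, 1, 1, 3]
Each d has probability 1/5, so the pmf of τ is: f(1) = 3/5, f(3) = 1/5, f(4) = 1/5
Let p_n(j) = P(N_n = j), with p_0 = [1]. Condition on τ_1: p_n(0) = P(τ > n), and for j >= 1, p_n(j) = Σ_{k<=n} f(k)·p_{n−k}(j−1)
p_1 = [2/5, 3/5]  (j = 0..1)
p_2 = [2/5, 6/25, 9/25]  (j = 0..2)
p_3 = [1/5, 11/25, 18/125, 27/125]  (j = 0..3)
p_4 = [0, 2/5, 48/125, 54/625, 81/625]  (j = 0..4)
p_5 = [0, 4/25, 51/125, 189/625, 162/3125, 243/3125]  (j = 0..5)
p_6 = [0, 3/25, 29/125, 216/625, 702/3125, 486/15625, 729/15625]  (j = 0..6)
E[N_6] = Σ j·p_6(j) = 46169/15625;  E[N_6²] = Σ j²·p_6(j) = 159529/15625
Var[N_6] = 159529/15625 − (46169/15625)² = 361064064/244140625

361064064/244140625


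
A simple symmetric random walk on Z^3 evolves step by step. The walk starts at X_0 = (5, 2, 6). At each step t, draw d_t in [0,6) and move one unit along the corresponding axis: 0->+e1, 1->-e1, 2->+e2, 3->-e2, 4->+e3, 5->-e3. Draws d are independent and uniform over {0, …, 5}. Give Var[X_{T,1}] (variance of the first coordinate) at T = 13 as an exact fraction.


13/3

Outcome values over d=0..5: [1, -1, 0, 0, 0, 0]
Σy = 0, Σy² = 2, M = 6
μ = 0/6 = 0,  σ² = 2/6 − (0)² = 1/3
Independent increments: Var[X_13] = 13·σ² = 13·(1/3) = 13/3


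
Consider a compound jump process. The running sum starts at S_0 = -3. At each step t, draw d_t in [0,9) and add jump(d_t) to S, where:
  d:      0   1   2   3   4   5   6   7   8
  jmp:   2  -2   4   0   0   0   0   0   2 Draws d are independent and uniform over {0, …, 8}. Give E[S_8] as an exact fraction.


Outcome values over d=0..8: [2, -2, 4, 0, 0, 0, 0, 0, 2]
Σy = 6, Σy² = 28, M = 9
μ = 6/9 = 2/3,  σ² = 28/9 − (2/3)² = 8/3
E[S_8] = -3 + 8·(2/3) = 7/3

7/3


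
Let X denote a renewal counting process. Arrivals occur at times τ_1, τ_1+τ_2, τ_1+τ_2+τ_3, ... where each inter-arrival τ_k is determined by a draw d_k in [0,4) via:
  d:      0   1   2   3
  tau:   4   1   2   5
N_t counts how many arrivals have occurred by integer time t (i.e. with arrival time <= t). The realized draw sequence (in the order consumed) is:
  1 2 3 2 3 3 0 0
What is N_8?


draw d_1=1: τ_1=1, arrival time A_1=1
draw d_2=2: τ_2=2, arrival time A_2=3
draw d_3=3: τ_3=5, arrival time A_3=8
draw d_4=2: τ_4=2, arrival time A_4=10
draw d_5=3: τ_5=5, arrival time A_5=15
draw d_6=3: τ_6=5, arrival time A_6=20
draw d_7=0: τ_7=4, arrival time A_7=24
draw d_8=0: τ_8=4, arrival time A_8=28
N_t over t=0..8: 0:0 1:1 2:1 3:2 4:2 5:2 6:2 7:2 8:3

3
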